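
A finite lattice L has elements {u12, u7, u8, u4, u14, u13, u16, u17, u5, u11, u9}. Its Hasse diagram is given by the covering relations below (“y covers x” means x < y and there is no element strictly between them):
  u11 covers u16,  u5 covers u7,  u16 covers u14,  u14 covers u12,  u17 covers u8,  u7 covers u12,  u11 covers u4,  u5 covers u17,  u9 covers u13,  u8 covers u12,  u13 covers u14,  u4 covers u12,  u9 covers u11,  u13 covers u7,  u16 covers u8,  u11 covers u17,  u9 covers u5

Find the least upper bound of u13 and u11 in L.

Common upper bounds of {u13, u11}: u9.
The least among these is u9.

u9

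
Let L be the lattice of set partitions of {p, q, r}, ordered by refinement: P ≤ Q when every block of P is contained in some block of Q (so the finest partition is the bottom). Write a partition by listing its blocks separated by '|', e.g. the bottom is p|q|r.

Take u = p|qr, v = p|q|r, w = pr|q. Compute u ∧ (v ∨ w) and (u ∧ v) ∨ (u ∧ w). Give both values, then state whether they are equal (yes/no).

p|q|r; p|q|r; yes

v ∨ w = pr|q, so u ∧ (v ∨ w) = p|qr ∧ pr|q = p|q|r.
u ∧ v = p|q|r and u ∧ w = p|q|r, so (u ∧ v) ∨ (u ∧ w) = p|q|r ∨ p|q|r = p|q|r.
Equal: yes.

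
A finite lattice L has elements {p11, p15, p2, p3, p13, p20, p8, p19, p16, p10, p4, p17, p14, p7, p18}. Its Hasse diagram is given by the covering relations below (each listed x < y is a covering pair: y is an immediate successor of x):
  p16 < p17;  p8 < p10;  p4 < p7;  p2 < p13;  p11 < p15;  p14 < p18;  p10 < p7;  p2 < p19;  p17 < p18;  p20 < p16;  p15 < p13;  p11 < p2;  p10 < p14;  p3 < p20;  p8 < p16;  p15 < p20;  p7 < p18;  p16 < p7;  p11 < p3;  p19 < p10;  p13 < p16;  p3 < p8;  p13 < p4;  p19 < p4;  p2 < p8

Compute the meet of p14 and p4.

p19

Common lower bounds of {p14, p4}: p11, p19, p2.
The greatest among these is p19.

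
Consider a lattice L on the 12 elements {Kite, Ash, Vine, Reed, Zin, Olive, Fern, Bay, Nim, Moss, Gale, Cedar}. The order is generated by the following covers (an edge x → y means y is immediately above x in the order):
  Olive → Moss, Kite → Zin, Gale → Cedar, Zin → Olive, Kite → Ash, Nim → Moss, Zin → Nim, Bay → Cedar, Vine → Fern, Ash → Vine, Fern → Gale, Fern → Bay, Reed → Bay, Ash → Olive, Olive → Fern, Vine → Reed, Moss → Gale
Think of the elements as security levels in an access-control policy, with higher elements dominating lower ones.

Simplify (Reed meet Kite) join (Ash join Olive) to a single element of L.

Reed ∧ Kite = Kite
Ash ∨ Olive = Olive
Kite ∨ Olive = Olive

Olive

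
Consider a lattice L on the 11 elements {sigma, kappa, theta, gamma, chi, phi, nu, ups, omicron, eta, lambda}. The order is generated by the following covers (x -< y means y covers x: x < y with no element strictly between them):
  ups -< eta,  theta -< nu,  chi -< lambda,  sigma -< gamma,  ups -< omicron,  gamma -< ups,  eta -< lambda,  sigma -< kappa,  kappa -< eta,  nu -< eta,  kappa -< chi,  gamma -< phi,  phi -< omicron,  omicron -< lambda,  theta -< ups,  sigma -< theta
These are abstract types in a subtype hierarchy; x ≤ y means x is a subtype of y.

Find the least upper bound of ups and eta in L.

eta

Common upper bounds of {ups, eta}: eta, lambda.
The least among these is eta.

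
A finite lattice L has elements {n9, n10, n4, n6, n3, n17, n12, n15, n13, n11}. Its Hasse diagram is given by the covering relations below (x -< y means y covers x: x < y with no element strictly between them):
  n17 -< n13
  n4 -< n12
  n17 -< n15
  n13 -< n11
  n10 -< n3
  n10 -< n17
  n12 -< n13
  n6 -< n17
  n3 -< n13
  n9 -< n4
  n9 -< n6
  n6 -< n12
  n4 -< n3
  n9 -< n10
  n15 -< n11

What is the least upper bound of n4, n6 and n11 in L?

Common upper bounds of {n4, n6, n11}: n11.
The least among these is n11.

n11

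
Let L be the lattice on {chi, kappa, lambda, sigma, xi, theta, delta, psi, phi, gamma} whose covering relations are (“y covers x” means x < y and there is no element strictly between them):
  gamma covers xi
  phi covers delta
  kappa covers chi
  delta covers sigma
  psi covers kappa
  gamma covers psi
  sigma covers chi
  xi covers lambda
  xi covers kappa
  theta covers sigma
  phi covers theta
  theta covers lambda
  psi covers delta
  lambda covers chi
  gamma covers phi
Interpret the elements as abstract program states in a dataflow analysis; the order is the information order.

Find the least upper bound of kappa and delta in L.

psi

Common upper bounds of {kappa, delta}: gamma, psi.
The least among these is psi.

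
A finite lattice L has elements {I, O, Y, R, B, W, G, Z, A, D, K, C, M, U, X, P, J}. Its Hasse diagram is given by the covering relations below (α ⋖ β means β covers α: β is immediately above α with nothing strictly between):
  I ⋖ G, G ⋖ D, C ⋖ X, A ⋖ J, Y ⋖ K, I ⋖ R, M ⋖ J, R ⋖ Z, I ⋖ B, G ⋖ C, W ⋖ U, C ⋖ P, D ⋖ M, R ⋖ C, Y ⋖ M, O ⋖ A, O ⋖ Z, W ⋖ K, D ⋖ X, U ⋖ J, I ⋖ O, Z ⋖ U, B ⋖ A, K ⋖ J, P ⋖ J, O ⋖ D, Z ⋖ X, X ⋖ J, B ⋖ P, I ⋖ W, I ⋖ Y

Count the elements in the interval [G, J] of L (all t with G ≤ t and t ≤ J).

7

The interval [G, J] = {C, D, G, J, M, P, X}, which has 7 elements.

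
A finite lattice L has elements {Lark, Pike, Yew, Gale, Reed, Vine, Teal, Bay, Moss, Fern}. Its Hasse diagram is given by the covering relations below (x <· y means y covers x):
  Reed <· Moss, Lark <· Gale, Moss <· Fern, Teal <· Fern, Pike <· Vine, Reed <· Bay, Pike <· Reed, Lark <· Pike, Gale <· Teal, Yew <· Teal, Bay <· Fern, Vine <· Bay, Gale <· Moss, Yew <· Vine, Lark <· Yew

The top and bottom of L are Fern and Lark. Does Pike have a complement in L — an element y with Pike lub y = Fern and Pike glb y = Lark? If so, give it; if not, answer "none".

Need y with Pike ∨ y = Fern and Pike ∧ y = Lark.
Checking each element gives: Teal.

Teal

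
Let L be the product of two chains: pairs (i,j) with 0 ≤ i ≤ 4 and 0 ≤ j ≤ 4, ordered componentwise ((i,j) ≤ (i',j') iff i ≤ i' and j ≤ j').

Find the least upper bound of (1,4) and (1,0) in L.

In a product of chains, the join is componentwise max, giving (1,4).

(1,4)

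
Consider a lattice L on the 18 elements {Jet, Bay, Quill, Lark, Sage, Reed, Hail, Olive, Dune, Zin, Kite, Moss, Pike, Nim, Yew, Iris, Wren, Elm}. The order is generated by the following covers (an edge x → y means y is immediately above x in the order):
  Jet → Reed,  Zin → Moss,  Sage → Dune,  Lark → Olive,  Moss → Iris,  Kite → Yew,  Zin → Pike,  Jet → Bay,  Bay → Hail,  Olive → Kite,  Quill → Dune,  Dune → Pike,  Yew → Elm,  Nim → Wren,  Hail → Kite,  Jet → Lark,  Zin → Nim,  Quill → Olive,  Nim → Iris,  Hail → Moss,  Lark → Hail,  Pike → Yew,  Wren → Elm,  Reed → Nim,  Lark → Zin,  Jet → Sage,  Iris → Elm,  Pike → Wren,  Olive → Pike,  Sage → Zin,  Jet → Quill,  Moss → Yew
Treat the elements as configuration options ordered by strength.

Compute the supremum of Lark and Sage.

Zin

Common upper bounds of {Lark, Sage}: Elm, Iris, Moss, Nim, Pike, Wren, Yew, Zin.
The least among these is Zin.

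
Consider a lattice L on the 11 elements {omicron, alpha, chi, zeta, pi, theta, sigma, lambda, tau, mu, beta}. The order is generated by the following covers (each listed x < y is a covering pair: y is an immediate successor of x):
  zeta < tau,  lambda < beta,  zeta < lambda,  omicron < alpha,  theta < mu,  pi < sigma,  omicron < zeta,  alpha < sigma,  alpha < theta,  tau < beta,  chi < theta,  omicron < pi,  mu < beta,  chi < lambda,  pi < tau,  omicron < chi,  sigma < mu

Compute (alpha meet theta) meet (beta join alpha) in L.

alpha ∧ theta = alpha
beta ∨ alpha = beta
alpha ∧ beta = alpha

alpha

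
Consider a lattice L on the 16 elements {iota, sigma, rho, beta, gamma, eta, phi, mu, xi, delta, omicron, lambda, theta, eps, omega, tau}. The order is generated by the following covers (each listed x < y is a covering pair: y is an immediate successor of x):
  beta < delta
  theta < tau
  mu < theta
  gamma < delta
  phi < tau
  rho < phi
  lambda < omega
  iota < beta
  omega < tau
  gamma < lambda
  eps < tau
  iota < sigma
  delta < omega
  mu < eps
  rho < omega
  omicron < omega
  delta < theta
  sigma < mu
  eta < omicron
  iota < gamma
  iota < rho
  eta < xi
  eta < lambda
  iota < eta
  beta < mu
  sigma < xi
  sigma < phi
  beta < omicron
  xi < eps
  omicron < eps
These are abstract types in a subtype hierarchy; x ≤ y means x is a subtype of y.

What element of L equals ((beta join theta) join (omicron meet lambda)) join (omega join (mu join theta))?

tau

beta ∨ theta = theta
omicron ∧ lambda = eta
theta ∨ eta = tau
mu ∨ theta = theta
omega ∨ theta = tau
tau ∨ tau = tau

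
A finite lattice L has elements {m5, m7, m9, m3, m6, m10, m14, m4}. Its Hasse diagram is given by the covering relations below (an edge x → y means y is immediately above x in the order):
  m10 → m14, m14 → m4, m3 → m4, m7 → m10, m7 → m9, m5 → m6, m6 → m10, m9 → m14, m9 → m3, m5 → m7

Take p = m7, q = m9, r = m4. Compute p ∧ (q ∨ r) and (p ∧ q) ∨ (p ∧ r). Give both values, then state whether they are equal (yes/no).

m7; m7; yes

q ∨ r = m4, so p ∧ (q ∨ r) = m7 ∧ m4 = m7.
p ∧ q = m7 and p ∧ r = m7, so (p ∧ q) ∨ (p ∧ r) = m7 ∨ m7 = m7.
Equal: yes.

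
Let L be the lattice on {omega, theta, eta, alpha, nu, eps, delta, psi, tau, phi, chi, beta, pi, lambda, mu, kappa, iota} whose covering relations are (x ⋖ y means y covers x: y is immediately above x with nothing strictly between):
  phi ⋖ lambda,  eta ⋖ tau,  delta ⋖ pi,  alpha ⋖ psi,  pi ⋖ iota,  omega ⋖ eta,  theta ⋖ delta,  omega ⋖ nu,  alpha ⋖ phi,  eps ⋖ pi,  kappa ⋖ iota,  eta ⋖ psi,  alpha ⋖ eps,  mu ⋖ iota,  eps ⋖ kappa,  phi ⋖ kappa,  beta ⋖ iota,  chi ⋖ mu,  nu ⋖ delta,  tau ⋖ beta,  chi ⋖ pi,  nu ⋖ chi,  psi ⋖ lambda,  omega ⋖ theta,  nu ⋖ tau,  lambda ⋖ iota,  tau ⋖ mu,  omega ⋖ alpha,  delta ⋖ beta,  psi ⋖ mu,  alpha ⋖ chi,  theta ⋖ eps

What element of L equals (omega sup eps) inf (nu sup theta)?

theta

omega ∨ eps = eps
nu ∨ theta = delta
eps ∧ delta = theta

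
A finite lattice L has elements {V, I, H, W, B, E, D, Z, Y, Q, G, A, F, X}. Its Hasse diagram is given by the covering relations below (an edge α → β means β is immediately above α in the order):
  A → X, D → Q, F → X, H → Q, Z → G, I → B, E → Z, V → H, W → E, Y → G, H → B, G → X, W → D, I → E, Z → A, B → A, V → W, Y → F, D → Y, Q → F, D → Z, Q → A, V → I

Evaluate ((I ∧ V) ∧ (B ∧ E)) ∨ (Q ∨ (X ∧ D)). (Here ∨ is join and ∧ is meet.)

Q

I ∧ V = V
B ∧ E = I
V ∧ I = V
X ∧ D = D
Q ∨ D = Q
V ∨ Q = Q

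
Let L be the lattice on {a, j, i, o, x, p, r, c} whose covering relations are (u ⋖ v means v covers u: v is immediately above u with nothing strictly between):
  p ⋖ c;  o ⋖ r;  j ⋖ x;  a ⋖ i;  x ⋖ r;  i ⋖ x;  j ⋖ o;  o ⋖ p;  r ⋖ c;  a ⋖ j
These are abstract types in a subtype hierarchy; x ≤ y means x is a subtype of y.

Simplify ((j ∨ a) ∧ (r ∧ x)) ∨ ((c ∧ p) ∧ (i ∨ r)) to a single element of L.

j ∨ a = j
r ∧ x = x
j ∧ x = j
c ∧ p = p
i ∨ r = r
p ∧ r = o
j ∨ o = o

o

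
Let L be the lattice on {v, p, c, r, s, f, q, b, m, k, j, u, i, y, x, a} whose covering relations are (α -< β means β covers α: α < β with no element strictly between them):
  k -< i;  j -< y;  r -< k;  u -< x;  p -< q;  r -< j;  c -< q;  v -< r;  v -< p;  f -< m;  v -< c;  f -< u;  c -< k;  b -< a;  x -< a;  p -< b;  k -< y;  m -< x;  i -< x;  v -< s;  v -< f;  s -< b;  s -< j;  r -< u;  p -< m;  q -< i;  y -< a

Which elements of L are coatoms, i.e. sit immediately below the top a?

The coatoms are exactly the elements covered by a: b, x, y.

b, x, y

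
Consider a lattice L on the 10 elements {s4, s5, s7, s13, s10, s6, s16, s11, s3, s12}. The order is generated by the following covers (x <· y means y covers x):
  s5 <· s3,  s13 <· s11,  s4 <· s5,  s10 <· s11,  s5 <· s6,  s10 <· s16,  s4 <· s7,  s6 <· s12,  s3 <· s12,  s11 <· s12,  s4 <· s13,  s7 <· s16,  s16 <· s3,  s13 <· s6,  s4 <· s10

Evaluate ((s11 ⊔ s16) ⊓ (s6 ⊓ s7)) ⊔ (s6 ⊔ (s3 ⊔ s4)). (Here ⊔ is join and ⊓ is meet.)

s11 ∨ s16 = s12
s6 ∧ s7 = s4
s12 ∧ s4 = s4
s3 ∨ s4 = s3
s6 ∨ s3 = s12
s4 ∨ s12 = s12

s12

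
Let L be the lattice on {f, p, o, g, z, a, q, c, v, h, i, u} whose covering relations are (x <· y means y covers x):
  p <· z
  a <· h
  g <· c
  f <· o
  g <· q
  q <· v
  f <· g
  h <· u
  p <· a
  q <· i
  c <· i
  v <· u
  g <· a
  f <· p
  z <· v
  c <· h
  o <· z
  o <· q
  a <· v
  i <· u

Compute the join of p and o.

z

Common upper bounds of {p, o}: u, v, z.
The least among these is z.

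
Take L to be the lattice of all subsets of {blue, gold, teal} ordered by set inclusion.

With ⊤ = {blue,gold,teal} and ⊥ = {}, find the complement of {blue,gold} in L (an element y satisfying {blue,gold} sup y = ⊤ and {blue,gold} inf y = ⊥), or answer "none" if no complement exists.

{teal}

Need y with {blue,gold} ∨ y = {blue,gold,teal} and {blue,gold} ∧ y = {}.
Checking each element gives: {teal}.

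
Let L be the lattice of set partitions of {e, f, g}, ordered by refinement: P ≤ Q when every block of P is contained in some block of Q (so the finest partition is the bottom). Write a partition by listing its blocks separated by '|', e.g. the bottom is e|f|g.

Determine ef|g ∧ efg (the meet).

Common lower bounds of {ef|g, efg}: ef|g, e|f|g.
The greatest among these is ef|g.

ef|g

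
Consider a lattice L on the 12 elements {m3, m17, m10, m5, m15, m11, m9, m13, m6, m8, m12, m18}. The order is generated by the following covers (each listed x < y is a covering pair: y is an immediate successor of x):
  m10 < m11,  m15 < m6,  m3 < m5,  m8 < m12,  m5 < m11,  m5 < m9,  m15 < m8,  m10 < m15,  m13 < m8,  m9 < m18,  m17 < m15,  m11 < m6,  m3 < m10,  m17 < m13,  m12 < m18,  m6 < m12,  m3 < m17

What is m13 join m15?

Common upper bounds of {m13, m15}: m12, m18, m8.
The least among these is m8.

m8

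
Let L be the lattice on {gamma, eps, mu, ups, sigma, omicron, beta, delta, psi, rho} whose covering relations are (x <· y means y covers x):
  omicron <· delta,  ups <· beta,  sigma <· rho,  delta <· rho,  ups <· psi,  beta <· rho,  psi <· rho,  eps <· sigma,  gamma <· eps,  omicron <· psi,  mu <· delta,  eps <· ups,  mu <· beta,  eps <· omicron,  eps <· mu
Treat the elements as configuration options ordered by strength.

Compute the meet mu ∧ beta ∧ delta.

mu

Common lower bounds of {mu, beta, delta}: eps, gamma, mu.
The greatest among these is mu.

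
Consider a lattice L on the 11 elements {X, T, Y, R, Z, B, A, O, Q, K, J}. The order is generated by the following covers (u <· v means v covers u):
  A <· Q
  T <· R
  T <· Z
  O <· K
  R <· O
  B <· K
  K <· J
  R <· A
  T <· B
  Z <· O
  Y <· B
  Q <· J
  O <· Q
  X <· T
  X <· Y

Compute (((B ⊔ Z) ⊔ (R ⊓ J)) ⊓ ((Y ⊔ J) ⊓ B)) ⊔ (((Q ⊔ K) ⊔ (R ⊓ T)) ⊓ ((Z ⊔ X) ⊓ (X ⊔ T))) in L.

B ∨ Z = K
R ∧ J = R
K ∨ R = K
Y ∨ J = J
J ∧ B = B
K ∧ B = B
Q ∨ K = J
R ∧ T = T
J ∨ T = J
Z ∨ X = Z
X ∨ T = T
Z ∧ T = T
J ∧ T = T
B ∨ T = B

B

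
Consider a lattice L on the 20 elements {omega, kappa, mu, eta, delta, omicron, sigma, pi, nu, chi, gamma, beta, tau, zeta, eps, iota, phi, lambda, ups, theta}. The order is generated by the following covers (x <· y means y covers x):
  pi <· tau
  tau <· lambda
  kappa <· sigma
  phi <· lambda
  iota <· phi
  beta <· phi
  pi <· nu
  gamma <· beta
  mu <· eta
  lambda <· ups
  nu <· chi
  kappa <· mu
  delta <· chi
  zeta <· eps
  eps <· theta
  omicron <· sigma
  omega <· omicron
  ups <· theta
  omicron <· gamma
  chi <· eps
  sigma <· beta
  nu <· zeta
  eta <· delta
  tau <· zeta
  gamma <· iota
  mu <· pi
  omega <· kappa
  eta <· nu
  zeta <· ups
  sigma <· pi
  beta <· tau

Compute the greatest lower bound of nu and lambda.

Common lower bounds of {nu, lambda}: kappa, mu, omega, omicron, pi, sigma.
The greatest among these is pi.

pi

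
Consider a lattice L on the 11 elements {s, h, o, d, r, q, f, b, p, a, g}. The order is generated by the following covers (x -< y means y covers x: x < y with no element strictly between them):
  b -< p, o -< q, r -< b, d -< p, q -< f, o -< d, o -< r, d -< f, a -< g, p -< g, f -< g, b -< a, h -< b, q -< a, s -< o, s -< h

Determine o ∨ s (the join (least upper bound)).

o

Common upper bounds of {o, s}: a, b, d, f, g, o, p, q, r.
The least among these is o.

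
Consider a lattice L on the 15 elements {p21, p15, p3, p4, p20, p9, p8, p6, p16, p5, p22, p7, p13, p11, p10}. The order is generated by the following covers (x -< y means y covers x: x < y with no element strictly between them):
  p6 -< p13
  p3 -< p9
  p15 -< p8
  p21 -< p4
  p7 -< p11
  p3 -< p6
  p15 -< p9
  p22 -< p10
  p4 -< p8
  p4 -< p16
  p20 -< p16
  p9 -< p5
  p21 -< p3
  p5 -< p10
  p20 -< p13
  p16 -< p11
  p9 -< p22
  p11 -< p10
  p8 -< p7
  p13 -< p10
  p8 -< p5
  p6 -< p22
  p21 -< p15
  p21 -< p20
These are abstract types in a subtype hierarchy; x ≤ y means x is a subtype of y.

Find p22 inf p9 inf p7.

p15

Common lower bounds of {p22, p9, p7}: p15, p21.
The greatest among these is p15.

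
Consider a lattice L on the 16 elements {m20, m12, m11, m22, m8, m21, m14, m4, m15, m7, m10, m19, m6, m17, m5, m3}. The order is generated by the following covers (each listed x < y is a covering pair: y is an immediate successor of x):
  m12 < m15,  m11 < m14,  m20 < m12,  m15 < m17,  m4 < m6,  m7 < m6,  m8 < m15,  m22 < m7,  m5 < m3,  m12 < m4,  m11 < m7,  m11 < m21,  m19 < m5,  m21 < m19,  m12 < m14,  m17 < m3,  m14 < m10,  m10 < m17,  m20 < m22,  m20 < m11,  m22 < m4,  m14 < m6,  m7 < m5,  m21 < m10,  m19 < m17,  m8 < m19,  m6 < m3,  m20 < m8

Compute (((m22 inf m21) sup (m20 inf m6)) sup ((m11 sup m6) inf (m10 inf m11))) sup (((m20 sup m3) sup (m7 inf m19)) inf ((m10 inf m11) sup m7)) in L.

m22 ∧ m21 = m20
m20 ∧ m6 = m20
m20 ∨ m20 = m20
m11 ∨ m6 = m6
m10 ∧ m11 = m11
m6 ∧ m11 = m11
m20 ∨ m11 = m11
m20 ∨ m3 = m3
m7 ∧ m19 = m11
m3 ∨ m11 = m3
m10 ∧ m11 = m11
m11 ∨ m7 = m7
m3 ∧ m7 = m7
m11 ∨ m7 = m7

m7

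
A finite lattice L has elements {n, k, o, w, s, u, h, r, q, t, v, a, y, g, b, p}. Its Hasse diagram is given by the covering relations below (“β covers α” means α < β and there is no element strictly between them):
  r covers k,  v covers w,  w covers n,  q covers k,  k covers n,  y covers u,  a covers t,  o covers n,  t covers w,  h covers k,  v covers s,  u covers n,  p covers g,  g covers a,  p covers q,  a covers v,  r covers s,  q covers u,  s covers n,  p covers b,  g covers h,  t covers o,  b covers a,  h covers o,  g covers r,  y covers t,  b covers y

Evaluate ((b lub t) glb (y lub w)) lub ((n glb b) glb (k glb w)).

y

b ∨ t = b
y ∨ w = y
b ∧ y = y
n ∧ b = n
k ∧ w = n
n ∧ n = n
y ∨ n = y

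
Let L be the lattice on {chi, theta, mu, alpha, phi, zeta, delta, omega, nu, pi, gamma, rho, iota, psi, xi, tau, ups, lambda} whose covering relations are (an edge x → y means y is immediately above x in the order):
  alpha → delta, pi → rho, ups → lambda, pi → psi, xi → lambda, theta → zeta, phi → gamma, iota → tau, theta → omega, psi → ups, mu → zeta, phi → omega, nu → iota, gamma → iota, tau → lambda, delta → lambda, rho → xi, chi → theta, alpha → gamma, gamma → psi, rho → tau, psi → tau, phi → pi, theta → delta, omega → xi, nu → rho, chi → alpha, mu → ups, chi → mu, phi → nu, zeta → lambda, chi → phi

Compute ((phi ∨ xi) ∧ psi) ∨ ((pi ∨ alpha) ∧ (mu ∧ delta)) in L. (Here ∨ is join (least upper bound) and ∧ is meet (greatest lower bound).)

phi ∨ xi = xi
xi ∧ psi = pi
pi ∨ alpha = psi
mu ∧ delta = chi
psi ∧ chi = chi
pi ∨ chi = pi

pi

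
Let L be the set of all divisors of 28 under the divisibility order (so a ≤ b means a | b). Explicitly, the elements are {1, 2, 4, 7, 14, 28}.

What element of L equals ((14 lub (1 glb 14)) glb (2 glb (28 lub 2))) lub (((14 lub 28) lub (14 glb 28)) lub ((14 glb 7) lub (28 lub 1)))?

28

1 ∧ 14 = 1
14 ∨ 1 = 14
28 ∨ 2 = 28
2 ∧ 28 = 2
14 ∧ 2 = 2
14 ∨ 28 = 28
14 ∧ 28 = 14
28 ∨ 14 = 28
14 ∧ 7 = 7
28 ∨ 1 = 28
7 ∨ 28 = 28
28 ∨ 28 = 28
2 ∨ 28 = 28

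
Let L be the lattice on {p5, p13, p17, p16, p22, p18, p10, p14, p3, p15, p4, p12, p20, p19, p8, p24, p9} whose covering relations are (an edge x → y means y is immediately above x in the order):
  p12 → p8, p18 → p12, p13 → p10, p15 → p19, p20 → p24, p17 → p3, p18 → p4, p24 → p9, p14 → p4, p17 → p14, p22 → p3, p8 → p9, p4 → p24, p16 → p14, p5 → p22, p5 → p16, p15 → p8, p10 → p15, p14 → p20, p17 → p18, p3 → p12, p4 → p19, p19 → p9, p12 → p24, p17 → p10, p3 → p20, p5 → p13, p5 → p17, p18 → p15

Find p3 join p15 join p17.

p8

Common upper bounds of {p3, p15, p17}: p8, p9.
The least among these is p8.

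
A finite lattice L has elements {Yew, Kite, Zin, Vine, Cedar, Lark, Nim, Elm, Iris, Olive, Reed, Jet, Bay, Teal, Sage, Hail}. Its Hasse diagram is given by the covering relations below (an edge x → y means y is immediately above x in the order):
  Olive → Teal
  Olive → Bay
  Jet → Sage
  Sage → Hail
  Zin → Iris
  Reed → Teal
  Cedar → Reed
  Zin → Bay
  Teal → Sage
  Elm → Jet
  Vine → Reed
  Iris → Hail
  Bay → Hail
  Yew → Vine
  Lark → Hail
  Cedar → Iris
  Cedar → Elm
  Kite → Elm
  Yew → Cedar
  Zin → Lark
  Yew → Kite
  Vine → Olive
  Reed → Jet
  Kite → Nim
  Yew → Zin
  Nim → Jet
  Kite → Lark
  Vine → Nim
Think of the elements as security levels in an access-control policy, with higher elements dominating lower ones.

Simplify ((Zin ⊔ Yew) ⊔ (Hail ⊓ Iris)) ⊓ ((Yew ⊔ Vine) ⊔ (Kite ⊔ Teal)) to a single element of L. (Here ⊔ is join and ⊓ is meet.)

Cedar

Zin ∨ Yew = Zin
Hail ∧ Iris = Iris
Zin ∨ Iris = Iris
Yew ∨ Vine = Vine
Kite ∨ Teal = Sage
Vine ∨ Sage = Sage
Iris ∧ Sage = Cedar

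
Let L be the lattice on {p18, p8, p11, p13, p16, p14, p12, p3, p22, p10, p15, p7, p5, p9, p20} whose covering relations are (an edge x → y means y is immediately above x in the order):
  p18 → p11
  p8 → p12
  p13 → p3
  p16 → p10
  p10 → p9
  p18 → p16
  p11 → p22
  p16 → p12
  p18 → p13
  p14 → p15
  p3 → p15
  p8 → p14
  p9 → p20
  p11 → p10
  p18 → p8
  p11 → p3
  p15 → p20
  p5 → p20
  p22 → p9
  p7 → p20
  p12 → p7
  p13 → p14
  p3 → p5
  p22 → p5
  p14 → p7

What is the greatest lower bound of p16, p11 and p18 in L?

Common lower bounds of {p16, p11, p18}: p18.
The greatest among these is p18.

p18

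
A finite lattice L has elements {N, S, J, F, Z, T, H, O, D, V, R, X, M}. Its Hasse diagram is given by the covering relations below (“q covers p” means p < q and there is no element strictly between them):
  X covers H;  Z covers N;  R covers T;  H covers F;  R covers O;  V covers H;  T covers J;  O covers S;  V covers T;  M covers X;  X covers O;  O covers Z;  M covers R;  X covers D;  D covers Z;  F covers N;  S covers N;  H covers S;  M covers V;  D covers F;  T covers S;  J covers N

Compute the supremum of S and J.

Common upper bounds of {S, J}: M, R, T, V.
The least among these is T.

T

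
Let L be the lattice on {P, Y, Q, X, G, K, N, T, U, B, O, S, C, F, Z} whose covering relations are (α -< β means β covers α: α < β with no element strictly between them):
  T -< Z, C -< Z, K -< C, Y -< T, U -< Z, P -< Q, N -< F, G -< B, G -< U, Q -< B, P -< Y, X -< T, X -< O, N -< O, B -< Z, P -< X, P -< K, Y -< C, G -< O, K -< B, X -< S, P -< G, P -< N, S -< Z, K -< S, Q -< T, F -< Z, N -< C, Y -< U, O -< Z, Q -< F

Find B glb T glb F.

Common lower bounds of {B, T, F}: P, Q.
The greatest among these is Q.

Q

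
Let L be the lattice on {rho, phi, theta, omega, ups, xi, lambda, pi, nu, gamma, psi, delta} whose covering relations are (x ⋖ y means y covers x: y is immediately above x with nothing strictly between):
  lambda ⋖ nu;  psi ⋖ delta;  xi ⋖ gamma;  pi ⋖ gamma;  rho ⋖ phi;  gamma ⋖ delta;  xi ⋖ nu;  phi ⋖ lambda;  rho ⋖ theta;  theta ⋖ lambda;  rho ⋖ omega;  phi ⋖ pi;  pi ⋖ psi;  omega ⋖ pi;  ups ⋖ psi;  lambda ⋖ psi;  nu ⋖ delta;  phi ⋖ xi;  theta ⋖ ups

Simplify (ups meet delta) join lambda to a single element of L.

psi

ups ∧ delta = ups
ups ∨ lambda = psi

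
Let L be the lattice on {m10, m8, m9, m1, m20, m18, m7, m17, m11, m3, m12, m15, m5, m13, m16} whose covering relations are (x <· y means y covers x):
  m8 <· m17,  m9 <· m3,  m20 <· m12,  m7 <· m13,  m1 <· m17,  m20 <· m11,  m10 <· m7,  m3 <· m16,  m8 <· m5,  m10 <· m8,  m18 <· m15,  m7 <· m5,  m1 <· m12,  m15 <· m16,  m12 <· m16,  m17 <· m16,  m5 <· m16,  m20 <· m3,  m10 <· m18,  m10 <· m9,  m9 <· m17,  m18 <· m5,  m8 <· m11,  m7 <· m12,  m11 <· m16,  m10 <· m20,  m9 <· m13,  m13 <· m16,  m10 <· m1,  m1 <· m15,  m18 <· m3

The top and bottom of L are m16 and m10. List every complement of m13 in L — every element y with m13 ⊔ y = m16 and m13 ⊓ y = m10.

Need y with m13 ∨ y = m16 and m13 ∧ y = m10.
Checking each element gives: m1, m11, m15, m18, m20, m8.

m1, m11, m15, m18, m20, m8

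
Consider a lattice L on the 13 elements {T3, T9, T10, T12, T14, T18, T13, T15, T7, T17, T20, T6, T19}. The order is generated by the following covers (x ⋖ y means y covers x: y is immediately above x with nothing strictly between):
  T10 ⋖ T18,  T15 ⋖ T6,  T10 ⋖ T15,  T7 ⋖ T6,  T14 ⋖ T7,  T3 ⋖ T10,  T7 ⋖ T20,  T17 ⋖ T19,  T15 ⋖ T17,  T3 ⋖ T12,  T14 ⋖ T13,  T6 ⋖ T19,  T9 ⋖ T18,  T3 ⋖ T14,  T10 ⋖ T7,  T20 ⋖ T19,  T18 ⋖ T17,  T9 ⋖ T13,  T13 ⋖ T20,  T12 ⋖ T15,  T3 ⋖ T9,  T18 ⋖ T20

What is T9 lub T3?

T9

Common upper bounds of {T9, T3}: T13, T17, T18, T19, T20, T9.
The least among these is T9.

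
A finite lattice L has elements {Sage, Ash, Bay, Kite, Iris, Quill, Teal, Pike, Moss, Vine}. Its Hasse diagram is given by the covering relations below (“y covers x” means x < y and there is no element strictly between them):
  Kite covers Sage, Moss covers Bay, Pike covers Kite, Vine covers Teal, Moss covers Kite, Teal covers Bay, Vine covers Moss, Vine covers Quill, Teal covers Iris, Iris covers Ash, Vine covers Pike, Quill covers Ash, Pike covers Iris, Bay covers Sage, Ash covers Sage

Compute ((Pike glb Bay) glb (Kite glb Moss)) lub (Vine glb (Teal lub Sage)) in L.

Teal

Pike ∧ Bay = Sage
Kite ∧ Moss = Kite
Sage ∧ Kite = Sage
Teal ∨ Sage = Teal
Vine ∧ Teal = Teal
Sage ∨ Teal = Teal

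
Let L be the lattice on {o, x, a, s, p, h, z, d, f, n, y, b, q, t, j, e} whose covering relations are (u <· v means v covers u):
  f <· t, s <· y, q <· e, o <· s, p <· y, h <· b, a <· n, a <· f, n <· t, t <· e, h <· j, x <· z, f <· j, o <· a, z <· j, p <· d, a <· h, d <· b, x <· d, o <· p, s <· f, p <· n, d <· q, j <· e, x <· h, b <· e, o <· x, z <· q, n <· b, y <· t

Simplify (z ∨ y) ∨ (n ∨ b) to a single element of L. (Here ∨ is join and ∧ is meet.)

e

z ∨ y = e
n ∨ b = b
e ∨ b = e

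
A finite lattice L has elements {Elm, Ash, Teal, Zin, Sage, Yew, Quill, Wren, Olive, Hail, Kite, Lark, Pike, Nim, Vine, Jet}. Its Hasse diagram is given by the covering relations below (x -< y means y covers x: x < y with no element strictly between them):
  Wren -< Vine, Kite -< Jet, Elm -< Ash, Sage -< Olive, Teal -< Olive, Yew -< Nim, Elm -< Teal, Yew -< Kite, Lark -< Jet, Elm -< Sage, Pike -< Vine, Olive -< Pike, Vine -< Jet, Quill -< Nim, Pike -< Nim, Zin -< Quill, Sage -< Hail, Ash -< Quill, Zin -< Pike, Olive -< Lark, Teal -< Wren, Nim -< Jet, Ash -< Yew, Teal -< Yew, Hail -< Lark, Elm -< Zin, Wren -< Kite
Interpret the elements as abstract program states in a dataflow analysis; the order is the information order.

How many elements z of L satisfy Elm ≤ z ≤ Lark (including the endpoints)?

The interval [Elm, Lark] = {Elm, Hail, Lark, Olive, Sage, Teal}, which has 6 elements.

6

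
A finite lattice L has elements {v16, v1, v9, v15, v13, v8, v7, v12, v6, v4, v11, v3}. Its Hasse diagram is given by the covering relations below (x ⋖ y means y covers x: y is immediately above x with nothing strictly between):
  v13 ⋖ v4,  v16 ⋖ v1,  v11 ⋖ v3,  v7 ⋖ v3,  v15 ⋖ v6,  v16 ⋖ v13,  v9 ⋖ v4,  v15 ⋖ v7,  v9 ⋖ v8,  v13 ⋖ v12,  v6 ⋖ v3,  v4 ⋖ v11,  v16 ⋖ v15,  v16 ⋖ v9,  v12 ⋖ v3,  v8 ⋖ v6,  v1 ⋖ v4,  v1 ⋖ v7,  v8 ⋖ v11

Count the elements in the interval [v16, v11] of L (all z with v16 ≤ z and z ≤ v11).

The interval [v16, v11] = {v1, v11, v13, v16, v4, v8, v9}, which has 7 elements.

7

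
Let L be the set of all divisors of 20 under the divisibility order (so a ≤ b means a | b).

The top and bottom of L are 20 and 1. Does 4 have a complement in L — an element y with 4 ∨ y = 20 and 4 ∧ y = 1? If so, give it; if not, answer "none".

5

Need y with 4 ∨ y = 20 and 4 ∧ y = 1.
Checking each element gives: 5.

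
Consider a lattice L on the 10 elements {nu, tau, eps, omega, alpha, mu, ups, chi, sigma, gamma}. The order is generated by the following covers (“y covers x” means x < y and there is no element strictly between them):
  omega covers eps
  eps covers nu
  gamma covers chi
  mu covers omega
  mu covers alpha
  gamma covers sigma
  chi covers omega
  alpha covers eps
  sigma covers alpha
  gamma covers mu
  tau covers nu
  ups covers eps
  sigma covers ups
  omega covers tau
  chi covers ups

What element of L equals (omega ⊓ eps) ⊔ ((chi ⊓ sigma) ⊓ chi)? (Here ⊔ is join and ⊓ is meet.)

ups

omega ∧ eps = eps
chi ∧ sigma = ups
ups ∧ chi = ups
eps ∨ ups = ups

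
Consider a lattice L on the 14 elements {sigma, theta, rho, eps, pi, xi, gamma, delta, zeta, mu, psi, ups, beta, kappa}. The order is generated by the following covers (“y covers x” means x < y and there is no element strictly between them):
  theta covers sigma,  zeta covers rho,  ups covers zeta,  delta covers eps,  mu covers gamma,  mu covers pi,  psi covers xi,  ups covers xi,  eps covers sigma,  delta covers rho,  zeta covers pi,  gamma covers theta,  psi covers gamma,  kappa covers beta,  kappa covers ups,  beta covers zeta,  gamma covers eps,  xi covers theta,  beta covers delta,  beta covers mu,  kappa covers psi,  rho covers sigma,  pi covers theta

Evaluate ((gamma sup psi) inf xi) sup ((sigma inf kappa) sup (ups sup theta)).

ups

gamma ∨ psi = psi
psi ∧ xi = xi
sigma ∧ kappa = sigma
ups ∨ theta = ups
sigma ∨ ups = ups
xi ∨ ups = ups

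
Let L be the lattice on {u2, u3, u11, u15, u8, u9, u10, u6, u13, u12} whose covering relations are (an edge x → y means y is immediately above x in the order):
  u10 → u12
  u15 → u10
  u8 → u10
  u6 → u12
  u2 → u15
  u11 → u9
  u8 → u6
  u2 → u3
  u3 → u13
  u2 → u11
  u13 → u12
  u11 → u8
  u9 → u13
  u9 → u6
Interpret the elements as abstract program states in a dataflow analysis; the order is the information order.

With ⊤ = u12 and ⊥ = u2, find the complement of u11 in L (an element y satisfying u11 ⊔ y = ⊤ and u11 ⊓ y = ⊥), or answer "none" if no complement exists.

none

For every candidate y, either u11 ∨ y ≠ u12 or u11 ∧ y ≠ u2; no complement exists.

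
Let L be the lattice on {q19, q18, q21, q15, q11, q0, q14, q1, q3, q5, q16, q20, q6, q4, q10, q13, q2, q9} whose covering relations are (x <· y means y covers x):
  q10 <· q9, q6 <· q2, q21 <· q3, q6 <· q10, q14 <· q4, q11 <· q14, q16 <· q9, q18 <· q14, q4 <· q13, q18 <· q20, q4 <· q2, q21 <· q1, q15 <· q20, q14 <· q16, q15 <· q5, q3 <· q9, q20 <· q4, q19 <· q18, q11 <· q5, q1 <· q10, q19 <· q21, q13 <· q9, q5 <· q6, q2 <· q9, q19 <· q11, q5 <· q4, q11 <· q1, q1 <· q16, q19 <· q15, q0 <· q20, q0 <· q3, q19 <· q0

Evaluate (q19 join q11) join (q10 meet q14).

q11

q19 ∨ q11 = q11
q10 ∧ q14 = q11
q11 ∨ q11 = q11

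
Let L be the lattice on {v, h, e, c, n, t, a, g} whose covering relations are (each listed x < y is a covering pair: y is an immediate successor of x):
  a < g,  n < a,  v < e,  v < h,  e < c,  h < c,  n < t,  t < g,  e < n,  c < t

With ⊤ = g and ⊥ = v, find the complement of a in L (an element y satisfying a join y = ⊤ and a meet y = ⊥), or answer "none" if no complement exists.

Need y with a ∨ y = g and a ∧ y = v.
Checking each element gives: h.

h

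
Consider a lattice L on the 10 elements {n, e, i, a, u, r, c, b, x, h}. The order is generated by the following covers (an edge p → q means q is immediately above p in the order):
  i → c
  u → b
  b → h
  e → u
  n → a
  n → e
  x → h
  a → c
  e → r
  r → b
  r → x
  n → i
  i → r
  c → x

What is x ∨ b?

h

Common upper bounds of {x, b}: h.
The least among these is h.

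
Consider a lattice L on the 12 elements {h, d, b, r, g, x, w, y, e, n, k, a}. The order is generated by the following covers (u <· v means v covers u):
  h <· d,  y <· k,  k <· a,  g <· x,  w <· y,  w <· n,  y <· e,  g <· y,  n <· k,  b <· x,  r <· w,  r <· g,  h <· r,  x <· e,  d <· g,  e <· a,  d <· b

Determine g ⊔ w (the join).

y

Common upper bounds of {g, w}: a, e, k, y.
The least among these is y.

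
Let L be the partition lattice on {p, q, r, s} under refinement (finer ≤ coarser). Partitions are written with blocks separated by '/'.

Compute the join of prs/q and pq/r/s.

pqrs

Common upper bounds of {prs/q, pq/r/s}: pqrs.
The least among these is pqrs.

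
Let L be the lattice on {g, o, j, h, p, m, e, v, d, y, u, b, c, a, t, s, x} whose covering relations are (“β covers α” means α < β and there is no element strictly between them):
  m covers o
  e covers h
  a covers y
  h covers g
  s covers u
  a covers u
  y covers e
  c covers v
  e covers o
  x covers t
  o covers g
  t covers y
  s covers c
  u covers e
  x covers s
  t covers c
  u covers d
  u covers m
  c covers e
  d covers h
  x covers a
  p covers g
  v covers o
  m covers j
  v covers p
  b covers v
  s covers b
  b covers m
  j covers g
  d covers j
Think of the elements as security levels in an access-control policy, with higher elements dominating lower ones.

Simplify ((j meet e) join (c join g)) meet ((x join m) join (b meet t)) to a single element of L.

c

j ∧ e = g
c ∨ g = c
g ∨ c = c
x ∨ m = x
b ∧ t = v
x ∨ v = x
c ∧ x = c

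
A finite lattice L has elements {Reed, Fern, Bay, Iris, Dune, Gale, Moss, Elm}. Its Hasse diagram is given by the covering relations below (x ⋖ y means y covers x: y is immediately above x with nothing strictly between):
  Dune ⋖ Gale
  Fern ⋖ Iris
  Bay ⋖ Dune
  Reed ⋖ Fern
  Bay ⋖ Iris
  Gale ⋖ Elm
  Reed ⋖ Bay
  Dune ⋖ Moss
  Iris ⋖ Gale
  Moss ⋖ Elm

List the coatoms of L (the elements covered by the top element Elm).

Gale, Moss

The coatoms are exactly the elements covered by Elm: Gale, Moss.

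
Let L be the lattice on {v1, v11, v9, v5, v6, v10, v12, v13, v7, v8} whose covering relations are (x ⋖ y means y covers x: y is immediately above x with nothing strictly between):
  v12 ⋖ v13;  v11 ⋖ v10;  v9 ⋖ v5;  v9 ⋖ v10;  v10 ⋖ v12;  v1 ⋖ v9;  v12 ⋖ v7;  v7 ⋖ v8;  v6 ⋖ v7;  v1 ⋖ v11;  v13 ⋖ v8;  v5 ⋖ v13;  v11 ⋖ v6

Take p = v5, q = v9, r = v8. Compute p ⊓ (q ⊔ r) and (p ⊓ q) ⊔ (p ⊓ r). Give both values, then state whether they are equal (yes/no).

v5; v5; yes

q ⊔ r = v8, so p ⊓ (q ⊔ r) = v5 ⊓ v8 = v5.
p ⊓ q = v9 and p ⊓ r = v5, so (p ⊓ q) ⊔ (p ⊓ r) = v9 ⊔ v5 = v5.
Equal: yes.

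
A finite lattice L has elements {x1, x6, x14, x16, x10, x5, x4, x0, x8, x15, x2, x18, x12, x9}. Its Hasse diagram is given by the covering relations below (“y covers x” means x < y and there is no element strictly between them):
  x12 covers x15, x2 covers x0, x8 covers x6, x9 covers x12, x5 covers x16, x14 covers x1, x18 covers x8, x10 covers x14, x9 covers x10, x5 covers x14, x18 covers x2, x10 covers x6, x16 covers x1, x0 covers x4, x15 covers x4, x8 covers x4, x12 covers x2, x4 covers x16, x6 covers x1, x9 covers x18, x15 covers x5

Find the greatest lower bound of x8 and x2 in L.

Common lower bounds of {x8, x2}: x1, x16, x4.
The greatest among these is x4.

x4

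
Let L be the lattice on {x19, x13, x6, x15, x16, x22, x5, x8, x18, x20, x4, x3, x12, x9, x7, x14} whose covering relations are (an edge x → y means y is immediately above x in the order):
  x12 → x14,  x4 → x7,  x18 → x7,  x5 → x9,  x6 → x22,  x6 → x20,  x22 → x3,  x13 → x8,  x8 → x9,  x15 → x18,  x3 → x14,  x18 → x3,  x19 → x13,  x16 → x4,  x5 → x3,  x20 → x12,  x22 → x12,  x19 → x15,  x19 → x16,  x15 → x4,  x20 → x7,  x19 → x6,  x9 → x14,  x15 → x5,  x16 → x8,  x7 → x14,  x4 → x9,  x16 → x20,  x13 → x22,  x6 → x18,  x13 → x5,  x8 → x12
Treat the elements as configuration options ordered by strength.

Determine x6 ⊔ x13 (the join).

x22

Common upper bounds of {x6, x13}: x12, x14, x22, x3.
The least among these is x22.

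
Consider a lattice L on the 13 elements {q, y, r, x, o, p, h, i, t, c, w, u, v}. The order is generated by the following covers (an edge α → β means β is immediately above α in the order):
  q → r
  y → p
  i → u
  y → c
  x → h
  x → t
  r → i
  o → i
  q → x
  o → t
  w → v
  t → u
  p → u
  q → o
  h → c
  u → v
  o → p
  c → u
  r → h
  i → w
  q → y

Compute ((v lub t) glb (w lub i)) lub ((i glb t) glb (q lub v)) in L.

v ∨ t = v
w ∨ i = w
v ∧ w = w
i ∧ t = o
q ∨ v = v
o ∧ v = o
w ∨ o = w

w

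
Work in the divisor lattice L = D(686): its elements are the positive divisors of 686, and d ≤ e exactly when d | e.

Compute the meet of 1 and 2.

1

Common lower bounds of {1, 2}: 1.
The greatest among these is 1.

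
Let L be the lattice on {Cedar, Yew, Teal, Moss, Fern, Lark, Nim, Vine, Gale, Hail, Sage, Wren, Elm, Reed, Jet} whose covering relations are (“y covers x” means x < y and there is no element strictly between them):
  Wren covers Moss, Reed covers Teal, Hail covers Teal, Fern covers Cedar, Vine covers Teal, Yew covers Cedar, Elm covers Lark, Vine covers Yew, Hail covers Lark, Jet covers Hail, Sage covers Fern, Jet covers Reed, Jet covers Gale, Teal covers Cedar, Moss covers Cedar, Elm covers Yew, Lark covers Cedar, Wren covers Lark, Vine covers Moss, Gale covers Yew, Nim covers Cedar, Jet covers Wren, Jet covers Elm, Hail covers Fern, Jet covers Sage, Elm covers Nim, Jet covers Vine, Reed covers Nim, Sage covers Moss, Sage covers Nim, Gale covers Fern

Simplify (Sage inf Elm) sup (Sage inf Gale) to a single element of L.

Sage ∧ Elm = Nim
Sage ∧ Gale = Fern
Nim ∨ Fern = Sage

Sage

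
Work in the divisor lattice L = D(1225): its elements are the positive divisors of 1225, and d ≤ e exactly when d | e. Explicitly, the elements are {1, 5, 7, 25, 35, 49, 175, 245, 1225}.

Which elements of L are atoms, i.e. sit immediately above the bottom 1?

The atoms are exactly the elements that cover 1: 5, 7.

5, 7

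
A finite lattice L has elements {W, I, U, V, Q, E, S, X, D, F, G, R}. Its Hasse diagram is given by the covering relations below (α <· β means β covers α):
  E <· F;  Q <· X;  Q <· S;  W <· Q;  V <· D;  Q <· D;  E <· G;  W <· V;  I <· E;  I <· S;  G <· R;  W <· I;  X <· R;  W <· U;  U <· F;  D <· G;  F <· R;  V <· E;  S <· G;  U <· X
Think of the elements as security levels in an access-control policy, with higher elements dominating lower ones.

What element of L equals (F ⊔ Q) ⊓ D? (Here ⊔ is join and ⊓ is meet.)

F ∨ Q = R
R ∧ D = D

D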